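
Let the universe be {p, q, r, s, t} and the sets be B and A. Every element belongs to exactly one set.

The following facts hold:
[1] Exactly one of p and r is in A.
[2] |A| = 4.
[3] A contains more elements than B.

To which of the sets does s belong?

s: A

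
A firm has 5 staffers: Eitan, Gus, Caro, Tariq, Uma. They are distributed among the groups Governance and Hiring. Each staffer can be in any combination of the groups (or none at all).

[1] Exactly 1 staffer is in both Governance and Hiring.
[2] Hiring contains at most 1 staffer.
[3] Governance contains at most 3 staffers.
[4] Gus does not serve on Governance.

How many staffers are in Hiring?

1

From (4): Gus ∉ Governance.
Suppose Gus ∈ Hiring: no assignment then satisfies all the clues, so Gus ∉ Hiring.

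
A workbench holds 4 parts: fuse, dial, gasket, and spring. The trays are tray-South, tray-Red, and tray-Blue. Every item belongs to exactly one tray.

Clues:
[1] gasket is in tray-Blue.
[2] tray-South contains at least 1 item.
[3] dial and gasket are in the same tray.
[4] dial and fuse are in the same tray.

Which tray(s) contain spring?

spring: tray-South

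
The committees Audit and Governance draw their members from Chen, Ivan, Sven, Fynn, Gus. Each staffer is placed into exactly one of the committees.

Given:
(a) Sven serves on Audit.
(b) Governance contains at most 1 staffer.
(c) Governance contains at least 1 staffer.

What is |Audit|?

4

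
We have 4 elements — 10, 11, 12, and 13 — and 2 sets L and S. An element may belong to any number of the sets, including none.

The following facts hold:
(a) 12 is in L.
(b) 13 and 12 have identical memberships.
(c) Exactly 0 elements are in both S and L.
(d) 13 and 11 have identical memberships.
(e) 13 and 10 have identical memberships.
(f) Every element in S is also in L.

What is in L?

L = {10, 11, 12, 13}

From (a): 12 ∈ L.
(b): 13 matches 12: 13 ∈ L.
(d): 11 matches 13: 11 ∈ L.
(e): 10 matches 13: 10 ∈ L.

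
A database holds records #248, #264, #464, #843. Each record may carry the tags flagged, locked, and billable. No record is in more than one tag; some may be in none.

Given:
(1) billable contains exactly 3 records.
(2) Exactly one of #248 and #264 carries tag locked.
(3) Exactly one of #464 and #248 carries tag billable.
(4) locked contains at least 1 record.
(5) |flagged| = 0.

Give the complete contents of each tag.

flagged = {}; locked = {#248}; billable = {#264, #464, #843}

(5): flagged already has 0, so the rest are out.
Suppose #248 ∉ locked: no assignment then satisfies all the clues, so #248 ∈ locked.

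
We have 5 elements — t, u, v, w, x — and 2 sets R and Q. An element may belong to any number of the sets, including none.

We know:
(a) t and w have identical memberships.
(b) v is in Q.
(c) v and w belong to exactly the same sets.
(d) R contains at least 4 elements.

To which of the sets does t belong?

t: Q, R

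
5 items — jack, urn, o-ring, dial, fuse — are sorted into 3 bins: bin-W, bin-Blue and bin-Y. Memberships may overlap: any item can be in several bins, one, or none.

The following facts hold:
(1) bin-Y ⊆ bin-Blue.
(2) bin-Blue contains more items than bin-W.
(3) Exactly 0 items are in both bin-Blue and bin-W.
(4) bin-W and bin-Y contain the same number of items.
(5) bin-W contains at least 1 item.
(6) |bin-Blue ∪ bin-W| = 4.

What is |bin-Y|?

1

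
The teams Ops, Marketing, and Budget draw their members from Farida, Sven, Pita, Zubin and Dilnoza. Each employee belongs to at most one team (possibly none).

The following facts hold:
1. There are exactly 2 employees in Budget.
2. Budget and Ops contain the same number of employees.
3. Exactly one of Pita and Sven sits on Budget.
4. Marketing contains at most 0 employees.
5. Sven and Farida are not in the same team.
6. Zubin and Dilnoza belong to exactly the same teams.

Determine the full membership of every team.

Ops = {Dilnoza, Zubin}; Marketing = {}; Budget = {Farida, Pita}

(4): Marketing already has 0, so the rest are out.
Suppose Farida ∈ Ops: no assignment then satisfies all the clues, so Farida ∉ Ops.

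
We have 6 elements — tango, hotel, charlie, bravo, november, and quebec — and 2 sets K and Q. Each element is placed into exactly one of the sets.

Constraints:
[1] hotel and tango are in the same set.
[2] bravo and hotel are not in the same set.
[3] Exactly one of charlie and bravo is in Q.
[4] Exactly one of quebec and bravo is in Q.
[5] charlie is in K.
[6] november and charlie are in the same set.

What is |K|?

From (5): charlie ∈ K.
(3) (exactly one): bravo ∈ Q.
(4) (exactly one): quebec ∉ Q.
(6): november matches charlie: november ∈ K.
Only one set left: quebec ∈ K.
(2): hotel ∉ Q.
Only one set left: hotel ∈ K.
(1): tango matches hotel: tango ∈ K.

5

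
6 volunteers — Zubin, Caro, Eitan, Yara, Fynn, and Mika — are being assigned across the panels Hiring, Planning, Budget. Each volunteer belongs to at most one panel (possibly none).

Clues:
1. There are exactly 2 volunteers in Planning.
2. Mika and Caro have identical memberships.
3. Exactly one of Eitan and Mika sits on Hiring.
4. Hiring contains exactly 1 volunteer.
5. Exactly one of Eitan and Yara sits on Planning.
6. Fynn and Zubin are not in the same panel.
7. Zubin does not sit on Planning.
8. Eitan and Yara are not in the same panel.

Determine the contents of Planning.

Planning = {Fynn, Yara}

From (7): Zubin ∉ Planning.
Suppose Caro ∈ Planning: no assignment then satisfies all the clues, so Caro ∉ Planning.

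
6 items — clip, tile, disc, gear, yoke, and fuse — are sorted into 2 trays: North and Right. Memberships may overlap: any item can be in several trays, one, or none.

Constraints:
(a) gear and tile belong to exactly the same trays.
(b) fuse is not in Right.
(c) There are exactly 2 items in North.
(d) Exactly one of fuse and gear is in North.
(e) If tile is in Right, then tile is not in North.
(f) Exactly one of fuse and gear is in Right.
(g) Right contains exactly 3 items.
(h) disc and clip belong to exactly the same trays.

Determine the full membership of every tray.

North = {fuse, yoke}; Right = {gear, tile, yoke}

From (b): fuse ∉ Right.
(f) (exactly one): gear ∈ Right.
(a): tile matches gear: tile ∈ Right.
(e): tile ∉ North.
(a): gear matches tile: gear ∉ North.
(d) (exactly one): fuse ∈ North.
Suppose clip ∈ North: no assignment then satisfies all the clues, so clip ∉ North.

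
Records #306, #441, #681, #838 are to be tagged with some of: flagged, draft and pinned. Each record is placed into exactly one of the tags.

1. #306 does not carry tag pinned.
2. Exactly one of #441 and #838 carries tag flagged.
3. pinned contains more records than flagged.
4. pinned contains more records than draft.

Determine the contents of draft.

draft = {#306}

From (1): #306 ∉ pinned.
Suppose #306 ∉ draft: no assignment then satisfies all the clues, so #306 ∈ draft.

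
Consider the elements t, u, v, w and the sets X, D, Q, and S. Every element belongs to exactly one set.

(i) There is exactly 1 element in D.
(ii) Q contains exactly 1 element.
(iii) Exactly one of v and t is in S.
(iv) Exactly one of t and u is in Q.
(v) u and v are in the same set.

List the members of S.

S = {u, v}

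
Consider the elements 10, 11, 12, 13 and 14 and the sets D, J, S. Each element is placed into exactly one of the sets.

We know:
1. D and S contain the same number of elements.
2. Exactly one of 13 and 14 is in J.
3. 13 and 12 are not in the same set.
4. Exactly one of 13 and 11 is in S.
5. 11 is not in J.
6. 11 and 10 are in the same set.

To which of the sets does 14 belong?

From (5): 11 ∉ J.
(6): 10 matches 11: 10 ∉ J.
Suppose 14 ∉ D: no assignment then satisfies all the clues, so 14 ∈ D.

14: D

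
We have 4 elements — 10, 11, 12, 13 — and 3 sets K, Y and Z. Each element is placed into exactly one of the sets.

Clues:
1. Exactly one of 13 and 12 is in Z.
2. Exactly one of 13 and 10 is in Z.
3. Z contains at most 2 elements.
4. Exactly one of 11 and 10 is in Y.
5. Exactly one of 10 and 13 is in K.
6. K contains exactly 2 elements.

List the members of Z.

Z = {13}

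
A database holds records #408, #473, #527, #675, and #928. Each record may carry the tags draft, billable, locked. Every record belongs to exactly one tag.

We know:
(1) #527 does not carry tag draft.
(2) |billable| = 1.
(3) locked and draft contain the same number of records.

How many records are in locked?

2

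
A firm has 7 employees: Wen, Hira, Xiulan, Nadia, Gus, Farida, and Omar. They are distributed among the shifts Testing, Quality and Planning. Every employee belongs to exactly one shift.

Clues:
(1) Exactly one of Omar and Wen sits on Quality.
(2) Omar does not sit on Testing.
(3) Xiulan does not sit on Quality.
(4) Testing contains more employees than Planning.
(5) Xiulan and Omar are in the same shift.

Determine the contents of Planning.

Planning = {Omar, Xiulan}

From (2): Omar ∉ Testing.
From (3): Xiulan ∉ Quality.
(5): Xiulan matches Omar: Xiulan ∉ Testing.
(5): Omar matches Xiulan: Omar ∉ Quality.
Only one shift left: Xiulan ∈ Planning.
Only one shift left: Omar ∈ Planning.
(1) (exactly one): Wen ∈ Quality.
Suppose Hira ∈ Planning: no assignment then satisfies all the clues, so Hira ∉ Planning.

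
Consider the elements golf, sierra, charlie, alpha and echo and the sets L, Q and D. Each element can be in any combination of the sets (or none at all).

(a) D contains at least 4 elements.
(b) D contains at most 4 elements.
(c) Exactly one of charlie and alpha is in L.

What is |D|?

4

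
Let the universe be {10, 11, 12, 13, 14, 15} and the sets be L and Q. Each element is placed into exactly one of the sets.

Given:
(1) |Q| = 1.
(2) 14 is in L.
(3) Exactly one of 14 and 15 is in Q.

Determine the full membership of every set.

From (2): 14 ∈ L.
(3) (exactly one): 15 ∈ Q.
(1): Q already has 1, so the rest are out.
Only one set left: 10 ∈ L.
Only one set left: 11 ∈ L.
Only one set left: 12 ∈ L.
Only one set left: 13 ∈ L.

L = {10, 11, 12, 13, 14}; Q = {15}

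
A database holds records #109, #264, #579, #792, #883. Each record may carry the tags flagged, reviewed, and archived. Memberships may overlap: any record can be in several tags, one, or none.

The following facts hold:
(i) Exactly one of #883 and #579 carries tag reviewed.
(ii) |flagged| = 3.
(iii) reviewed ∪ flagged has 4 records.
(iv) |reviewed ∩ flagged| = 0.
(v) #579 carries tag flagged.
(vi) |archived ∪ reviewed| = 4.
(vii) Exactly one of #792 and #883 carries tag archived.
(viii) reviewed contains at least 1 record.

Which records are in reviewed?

From (v): #579 ∈ flagged.
Suppose #109 ∈ reviewed: no assignment then satisfies all the clues, so #109 ∉ reviewed.

reviewed = {#883}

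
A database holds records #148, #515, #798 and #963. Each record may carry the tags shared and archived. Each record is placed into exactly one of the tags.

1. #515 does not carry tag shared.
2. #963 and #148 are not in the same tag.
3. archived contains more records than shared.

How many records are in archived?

3

From (1): #515 ∉ shared.
Only one tag left: #515 ∈ archived.
Suppose #798 ∈ shared: no assignment then satisfies all the clues, so #798 ∉ shared.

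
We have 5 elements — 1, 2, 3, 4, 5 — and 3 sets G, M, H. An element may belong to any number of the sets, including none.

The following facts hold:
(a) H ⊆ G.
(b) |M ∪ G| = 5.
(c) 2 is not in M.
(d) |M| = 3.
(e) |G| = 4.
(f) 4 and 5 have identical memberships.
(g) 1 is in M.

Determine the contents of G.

G = {2, 3, 4, 5}

From (c): 2 ∉ M.
From (g): 1 ∈ M.
Suppose 1 ∈ G: no assignment then satisfies all the clues, so 1 ∉ G.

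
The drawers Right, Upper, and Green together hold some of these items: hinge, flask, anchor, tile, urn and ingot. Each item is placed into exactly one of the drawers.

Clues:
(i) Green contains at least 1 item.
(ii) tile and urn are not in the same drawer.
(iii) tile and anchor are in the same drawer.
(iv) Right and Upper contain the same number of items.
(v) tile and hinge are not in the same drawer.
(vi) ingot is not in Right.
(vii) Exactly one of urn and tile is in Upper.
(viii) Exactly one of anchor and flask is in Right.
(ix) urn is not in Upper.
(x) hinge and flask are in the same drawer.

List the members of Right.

Right = {flask, hinge}

From (vi): ingot ∉ Right.
From (ix): urn ∉ Upper.
(vii) (exactly one): tile ∈ Upper.
(iii): anchor matches tile: anchor ∉ Right.
(iii): anchor matches tile: anchor ∈ Upper.
(v): hinge ∉ Upper.
(viii) (exactly one): flask ∈ Right.
(x): hinge matches flask: hinge ∈ Right.
Suppose urn ∈ Right: no assignment then satisfies all the clues, so urn ∉ Right.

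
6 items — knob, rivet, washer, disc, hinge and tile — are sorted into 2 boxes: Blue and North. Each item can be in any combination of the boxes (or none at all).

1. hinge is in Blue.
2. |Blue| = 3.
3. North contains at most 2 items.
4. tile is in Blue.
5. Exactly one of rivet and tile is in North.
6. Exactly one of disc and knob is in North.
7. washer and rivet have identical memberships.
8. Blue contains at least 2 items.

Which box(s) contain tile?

From (1): hinge ∈ Blue.
From (4): tile ∈ Blue.
Suppose tile ∉ North: no assignment then satisfies all the clues, so tile ∈ North.

tile: Blue, North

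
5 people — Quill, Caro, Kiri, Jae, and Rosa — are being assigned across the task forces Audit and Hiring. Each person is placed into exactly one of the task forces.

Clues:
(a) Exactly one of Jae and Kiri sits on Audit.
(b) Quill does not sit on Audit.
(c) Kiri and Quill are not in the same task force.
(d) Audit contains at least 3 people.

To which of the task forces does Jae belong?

From (b): Quill ∉ Audit.
Only one task force left: Quill ∈ Hiring.
(c): Kiri ∉ Hiring.
Only one task force left: Kiri ∈ Audit.
(a) (exactly one): Jae ∉ Audit.
(d): only 3 candidates remain for Audit, so all are in.
Only one task force left: Jae ∈ Hiring.

Jae: Hiring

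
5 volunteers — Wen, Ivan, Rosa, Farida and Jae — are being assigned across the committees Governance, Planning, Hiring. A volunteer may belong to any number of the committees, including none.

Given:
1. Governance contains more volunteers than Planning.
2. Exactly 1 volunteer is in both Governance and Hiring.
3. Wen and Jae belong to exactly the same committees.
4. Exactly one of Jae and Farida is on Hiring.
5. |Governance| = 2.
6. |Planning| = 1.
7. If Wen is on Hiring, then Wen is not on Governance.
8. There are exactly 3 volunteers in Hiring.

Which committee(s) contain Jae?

Jae: Hiring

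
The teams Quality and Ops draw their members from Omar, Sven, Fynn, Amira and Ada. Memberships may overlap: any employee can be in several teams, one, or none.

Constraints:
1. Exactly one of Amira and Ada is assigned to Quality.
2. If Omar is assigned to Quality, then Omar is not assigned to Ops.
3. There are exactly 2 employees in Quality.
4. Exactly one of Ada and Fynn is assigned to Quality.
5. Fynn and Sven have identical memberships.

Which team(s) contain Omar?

Omar: Quality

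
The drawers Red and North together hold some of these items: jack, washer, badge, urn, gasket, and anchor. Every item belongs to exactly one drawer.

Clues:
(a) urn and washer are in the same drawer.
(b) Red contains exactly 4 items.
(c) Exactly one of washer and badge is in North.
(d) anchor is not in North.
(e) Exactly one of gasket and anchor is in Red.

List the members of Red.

Red = {anchor, jack, urn, washer}

From (d): anchor ∉ North.
Only one drawer left: anchor ∈ Red.
(e) (exactly one): gasket ∉ Red.
Only one drawer left: gasket ∈ North.
Suppose jack ∉ Red: no assignment then satisfies all the clues, so jack ∈ Red.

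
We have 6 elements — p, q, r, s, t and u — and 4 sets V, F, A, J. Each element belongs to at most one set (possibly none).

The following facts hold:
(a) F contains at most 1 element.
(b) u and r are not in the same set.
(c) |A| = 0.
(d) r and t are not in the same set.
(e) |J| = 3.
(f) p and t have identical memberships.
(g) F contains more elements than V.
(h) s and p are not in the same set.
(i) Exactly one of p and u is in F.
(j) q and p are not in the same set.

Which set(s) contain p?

p: none

(c): A already has 0, so the rest are out.
Suppose p ∈ V: no assignment then satisfies all the clues, so p ∉ V.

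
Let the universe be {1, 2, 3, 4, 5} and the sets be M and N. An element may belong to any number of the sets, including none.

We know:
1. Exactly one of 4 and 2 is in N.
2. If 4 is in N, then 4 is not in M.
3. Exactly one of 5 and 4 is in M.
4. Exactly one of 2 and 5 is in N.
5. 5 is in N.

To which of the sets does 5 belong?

From (5): 5 ∈ N.
(4) (exactly one): 2 ∉ N.
(1) (exactly one): 4 ∈ N.
(2): 4 ∉ M.
(3) (exactly one): 5 ∈ M.

5: M, N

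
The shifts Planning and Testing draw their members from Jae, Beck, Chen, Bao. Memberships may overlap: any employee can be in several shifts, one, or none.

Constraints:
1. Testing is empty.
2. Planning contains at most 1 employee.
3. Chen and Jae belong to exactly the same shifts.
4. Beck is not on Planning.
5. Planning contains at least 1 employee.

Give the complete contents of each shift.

Planning = {Bao}; Testing = {}

From (4): Beck ∉ Planning.
(1): Testing already has 0, so the rest are out.
Suppose Jae ∈ Planning: no assignment then satisfies all the clues, so Jae ∉ Planning.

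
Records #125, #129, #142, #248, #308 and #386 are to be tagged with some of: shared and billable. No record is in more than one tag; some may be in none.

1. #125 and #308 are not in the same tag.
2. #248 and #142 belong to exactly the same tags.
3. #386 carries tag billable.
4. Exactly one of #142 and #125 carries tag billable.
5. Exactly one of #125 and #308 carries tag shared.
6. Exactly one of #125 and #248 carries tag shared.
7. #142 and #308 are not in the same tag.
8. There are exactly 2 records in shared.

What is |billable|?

3

From (3): #386 ∈ billable.
Suppose #125 ∉ shared: no assignment then satisfies all the clues, so #125 ∈ shared.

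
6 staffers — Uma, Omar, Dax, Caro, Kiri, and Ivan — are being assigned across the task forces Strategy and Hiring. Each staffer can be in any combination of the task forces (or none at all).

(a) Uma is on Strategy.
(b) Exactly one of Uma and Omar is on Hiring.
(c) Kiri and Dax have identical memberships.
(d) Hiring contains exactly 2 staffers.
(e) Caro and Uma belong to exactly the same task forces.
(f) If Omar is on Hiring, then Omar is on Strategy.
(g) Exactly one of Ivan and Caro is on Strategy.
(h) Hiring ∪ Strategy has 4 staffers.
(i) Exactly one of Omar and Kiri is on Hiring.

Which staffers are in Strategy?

Strategy = {Caro, Omar, Uma}

From (a): Uma ∈ Strategy.
(e): Caro matches Uma: Caro ∈ Strategy.
(g) (exactly one): Ivan ∉ Strategy.
Suppose Omar ∉ Strategy: no assignment then satisfies all the clues, so Omar ∈ Strategy.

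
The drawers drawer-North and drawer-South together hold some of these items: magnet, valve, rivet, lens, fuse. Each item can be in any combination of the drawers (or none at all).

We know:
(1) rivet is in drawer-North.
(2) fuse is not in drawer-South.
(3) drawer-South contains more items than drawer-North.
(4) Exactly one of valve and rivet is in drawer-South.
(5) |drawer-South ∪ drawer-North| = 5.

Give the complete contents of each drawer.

drawer-North = {fuse, rivet}; drawer-South = {lens, magnet, valve}

From (1): rivet ∈ drawer-North.
From (2): fuse ∉ drawer-South.
Suppose magnet ∈ drawer-North: no assignment then satisfies all the clues, so magnet ∉ drawer-North.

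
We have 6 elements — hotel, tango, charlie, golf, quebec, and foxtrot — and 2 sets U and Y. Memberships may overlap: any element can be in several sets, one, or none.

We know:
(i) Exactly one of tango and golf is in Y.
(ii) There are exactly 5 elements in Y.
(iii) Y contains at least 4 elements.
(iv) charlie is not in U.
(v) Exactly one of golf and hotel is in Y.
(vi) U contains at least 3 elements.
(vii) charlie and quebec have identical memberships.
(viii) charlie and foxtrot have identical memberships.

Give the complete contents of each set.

U = {golf, hotel, tango}; Y = {charlie, foxtrot, hotel, quebec, tango}

From (iv): charlie ∉ U.
(vii): quebec matches charlie: quebec ∉ U.
(viii): foxtrot matches charlie: foxtrot ∉ U.
(vi): only 3 candidates remain for U, so all are in.
Suppose hotel ∉ Y: no assignment then satisfies all the clues, so hotel ∈ Y.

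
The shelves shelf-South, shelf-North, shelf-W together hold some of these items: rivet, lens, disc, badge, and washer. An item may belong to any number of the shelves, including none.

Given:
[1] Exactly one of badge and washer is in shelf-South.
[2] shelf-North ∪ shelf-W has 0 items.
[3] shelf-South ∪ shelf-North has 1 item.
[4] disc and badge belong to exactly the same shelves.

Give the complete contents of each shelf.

shelf-South = {washer}; shelf-North = {}; shelf-W = {}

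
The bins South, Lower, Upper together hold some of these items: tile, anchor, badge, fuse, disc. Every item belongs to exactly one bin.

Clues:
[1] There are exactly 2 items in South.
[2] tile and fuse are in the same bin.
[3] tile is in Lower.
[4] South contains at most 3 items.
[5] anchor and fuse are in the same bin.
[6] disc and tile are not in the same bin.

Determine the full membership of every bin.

From (3): tile ∈ Lower.
(2): fuse matches tile: fuse ∉ South.
(2): fuse matches tile: fuse ∈ Lower.
(5): anchor matches fuse: anchor ∉ South.
(5): anchor matches fuse: anchor ∈ Lower.
(6): disc ∉ Lower.
(1): only 2 candidates remain for South, so all are in.

South = {badge, disc}; Lower = {anchor, fuse, tile}; Upper = {}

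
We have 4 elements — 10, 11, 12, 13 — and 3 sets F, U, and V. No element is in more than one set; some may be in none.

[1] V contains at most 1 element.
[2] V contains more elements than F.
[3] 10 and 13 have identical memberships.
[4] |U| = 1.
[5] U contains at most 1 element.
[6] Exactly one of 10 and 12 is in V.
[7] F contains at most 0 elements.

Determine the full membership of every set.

(7): F already has 0, so the rest are out.
Suppose 10 ∈ U: no assignment then satisfies all the clues, so 10 ∉ U.

F = {}; U = {11}; V = {12}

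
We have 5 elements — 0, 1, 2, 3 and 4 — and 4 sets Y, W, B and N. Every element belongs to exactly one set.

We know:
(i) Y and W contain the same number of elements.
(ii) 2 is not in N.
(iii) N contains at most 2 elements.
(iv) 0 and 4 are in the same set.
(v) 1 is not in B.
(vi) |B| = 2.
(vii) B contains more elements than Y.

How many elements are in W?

1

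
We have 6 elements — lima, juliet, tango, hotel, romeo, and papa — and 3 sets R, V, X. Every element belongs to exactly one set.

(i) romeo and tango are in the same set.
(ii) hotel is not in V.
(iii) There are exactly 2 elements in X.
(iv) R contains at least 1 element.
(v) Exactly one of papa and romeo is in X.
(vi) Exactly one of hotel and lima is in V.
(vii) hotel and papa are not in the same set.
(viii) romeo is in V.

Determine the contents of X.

From (ii): hotel ∉ V.
From (viii): romeo ∈ V.
(i): tango matches romeo: tango ∉ R.
(i): tango matches romeo: tango ∈ V.
(v) (exactly one): papa ∈ X.
(vi) (exactly one): lima ∈ V.
(vii): hotel ∉ X.
Only one set left: hotel ∈ R.
(iii): only 2 candidates remain for X, so all are in.

X = {juliet, papa}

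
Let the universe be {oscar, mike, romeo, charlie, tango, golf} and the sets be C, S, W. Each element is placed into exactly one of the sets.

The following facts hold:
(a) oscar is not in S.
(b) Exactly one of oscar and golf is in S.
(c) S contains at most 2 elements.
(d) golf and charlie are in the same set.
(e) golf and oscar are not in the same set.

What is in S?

S = {charlie, golf}

From (a): oscar ∉ S.
(b) (exactly one): golf ∈ S.
(d): charlie matches golf: charlie ∉ C.
(d): charlie matches golf: charlie ∈ S.
(c): S already has 2, so the rest are out.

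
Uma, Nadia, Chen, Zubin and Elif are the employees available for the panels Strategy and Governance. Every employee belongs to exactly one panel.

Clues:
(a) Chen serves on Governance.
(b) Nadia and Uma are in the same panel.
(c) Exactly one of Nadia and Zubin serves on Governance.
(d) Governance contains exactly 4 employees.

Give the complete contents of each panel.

From (a): Chen ∈ Governance.
Suppose Uma ∈ Strategy: no assignment then satisfies all the clues, so Uma ∉ Strategy.

Strategy = {Zubin}; Governance = {Chen, Elif, Nadia, Uma}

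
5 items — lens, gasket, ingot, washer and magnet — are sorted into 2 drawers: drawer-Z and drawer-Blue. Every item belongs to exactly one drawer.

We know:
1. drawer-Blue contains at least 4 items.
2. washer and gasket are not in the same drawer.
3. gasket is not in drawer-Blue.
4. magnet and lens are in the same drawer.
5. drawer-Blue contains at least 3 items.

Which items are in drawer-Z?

drawer-Z = {gasket}

From (3): gasket ∉ drawer-Blue.
(1): only 4 candidates remain for drawer-Blue, so all are in.
Only one drawer left: gasket ∈ drawer-Z.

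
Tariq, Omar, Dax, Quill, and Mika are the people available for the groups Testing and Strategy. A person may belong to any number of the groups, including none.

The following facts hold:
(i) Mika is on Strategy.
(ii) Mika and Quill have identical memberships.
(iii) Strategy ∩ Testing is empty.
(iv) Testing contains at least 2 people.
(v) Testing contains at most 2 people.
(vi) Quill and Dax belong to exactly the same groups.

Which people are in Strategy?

Strategy = {Dax, Mika, Quill}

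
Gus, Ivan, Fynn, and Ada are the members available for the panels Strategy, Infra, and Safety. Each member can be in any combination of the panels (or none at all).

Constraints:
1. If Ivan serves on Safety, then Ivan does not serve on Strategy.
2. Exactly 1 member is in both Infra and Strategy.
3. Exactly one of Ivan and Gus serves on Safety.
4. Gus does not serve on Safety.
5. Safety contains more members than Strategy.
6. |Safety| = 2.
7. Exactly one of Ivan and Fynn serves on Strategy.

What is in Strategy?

Strategy = {Fynn}

From (4): Gus ∉ Safety.
(3) (exactly one): Ivan ∈ Safety.
(1): Ivan ∉ Strategy.
(7) (exactly one): Fynn ∈ Strategy.
Suppose Gus ∈ Strategy: no assignment then satisfies all the clues, so Gus ∉ Strategy.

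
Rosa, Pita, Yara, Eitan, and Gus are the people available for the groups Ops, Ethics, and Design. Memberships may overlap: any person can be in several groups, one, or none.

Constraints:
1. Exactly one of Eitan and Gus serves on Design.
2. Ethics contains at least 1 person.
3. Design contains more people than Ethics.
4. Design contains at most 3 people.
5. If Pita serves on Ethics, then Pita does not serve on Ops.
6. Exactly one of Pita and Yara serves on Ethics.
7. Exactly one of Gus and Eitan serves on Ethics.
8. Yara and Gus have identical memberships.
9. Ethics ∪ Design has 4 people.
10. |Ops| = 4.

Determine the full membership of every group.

Ops = {Eitan, Gus, Rosa, Yara}; Ethics = {Eitan, Pita}; Design = {Gus, Pita, Yara}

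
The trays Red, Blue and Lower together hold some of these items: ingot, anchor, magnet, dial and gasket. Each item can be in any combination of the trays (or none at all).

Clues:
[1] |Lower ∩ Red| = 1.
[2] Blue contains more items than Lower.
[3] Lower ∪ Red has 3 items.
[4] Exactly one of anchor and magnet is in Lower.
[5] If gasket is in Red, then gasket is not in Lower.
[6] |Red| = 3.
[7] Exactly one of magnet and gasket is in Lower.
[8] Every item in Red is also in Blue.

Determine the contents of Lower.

Lower = {magnet}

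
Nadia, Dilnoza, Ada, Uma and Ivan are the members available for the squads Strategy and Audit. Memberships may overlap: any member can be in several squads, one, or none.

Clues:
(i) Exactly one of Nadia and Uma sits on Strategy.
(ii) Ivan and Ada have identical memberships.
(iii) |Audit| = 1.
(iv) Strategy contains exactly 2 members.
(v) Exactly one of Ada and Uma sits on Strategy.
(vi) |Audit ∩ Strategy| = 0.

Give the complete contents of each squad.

Strategy = {Dilnoza, Uma}; Audit = {Nadia}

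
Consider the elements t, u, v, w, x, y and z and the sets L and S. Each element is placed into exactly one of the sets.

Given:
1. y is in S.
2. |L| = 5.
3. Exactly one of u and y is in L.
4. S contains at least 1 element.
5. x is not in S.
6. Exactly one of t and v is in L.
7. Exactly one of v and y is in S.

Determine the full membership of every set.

From (1): y ∈ S.
From (5): x ∉ S.
(3) (exactly one): u ∈ L.
(7) (exactly one): v ∉ S.
Only one set left: v ∈ L.
Only one set left: x ∈ L.
(6) (exactly one): t ∉ L.
Only one set left: t ∈ S.
(2): only 5 candidates remain for L, so all are in.

L = {u, v, w, x, z}; S = {t, y}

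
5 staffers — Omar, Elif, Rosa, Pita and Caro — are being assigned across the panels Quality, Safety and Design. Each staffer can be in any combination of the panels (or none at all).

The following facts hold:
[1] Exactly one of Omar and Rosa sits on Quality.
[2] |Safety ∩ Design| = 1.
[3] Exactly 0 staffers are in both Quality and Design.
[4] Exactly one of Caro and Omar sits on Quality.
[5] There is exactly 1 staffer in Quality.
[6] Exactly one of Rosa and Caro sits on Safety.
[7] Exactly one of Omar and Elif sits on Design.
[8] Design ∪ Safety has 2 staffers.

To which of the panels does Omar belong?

Omar: Quality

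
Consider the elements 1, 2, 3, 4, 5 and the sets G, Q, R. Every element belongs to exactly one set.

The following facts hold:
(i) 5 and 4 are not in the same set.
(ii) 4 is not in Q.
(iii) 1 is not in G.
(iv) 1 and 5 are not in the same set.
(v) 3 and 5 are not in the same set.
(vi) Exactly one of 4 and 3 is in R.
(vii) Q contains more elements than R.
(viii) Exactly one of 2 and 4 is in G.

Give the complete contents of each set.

G = {2, 5}; Q = {1, 3}; R = {4}

From (ii): 4 ∉ Q.
From (iii): 1 ∉ G.
Suppose 1 ∉ Q: no assignment then satisfies all the clues, so 1 ∈ Q.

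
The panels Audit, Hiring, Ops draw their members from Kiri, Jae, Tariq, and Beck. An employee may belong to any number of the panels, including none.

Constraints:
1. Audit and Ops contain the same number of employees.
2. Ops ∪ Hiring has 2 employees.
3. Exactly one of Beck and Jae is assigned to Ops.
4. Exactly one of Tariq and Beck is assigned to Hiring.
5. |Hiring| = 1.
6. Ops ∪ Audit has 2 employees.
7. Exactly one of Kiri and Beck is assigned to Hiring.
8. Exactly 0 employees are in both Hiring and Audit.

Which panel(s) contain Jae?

Jae: Ops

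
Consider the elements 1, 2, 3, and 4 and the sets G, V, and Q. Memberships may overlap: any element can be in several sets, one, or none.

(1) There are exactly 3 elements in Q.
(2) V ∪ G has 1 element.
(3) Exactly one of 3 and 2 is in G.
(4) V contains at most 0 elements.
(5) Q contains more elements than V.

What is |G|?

1

(4): V already has 0, so the rest are out.
Suppose 1 ∈ G: no assignment then satisfies all the clues, so 1 ∉ G.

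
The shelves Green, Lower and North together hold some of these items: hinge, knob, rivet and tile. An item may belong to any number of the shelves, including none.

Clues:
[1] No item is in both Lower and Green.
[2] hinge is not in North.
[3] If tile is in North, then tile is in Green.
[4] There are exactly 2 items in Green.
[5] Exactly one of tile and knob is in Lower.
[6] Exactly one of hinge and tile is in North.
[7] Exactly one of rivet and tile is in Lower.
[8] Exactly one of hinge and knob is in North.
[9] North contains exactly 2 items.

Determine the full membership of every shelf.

Green = {hinge, tile}; Lower = {knob, rivet}; North = {knob, tile}

From (2): hinge ∉ North.
(6) (exactly one): tile ∈ North.
(8) (exactly one): knob ∈ North.
(9): North already has 2, so the rest are out.
(3): tile ∈ Green.
(1) (disjoint): tile ∉ Lower.
(5) (exactly one): knob ∈ Lower.
(7) (exactly one): rivet ∈ Lower.
(1) (disjoint): knob ∉ Green.
(1) (disjoint): rivet ∉ Green.
(4): only 2 candidates remain for Green, so all are in.
(1) (disjoint): hinge ∉ Lower.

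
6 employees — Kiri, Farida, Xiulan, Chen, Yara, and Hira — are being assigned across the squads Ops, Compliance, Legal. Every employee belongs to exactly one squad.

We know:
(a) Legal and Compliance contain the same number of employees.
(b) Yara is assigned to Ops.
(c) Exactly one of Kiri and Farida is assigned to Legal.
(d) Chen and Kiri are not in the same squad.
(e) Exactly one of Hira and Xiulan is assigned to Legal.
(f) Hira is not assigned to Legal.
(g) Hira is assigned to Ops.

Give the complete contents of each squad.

Ops = {Hira, Yara}; Compliance = {Chen, Farida}; Legal = {Kiri, Xiulan}

From (b): Yara ∈ Ops.
From (f): Hira ∉ Legal.
From (g): Hira ∈ Ops.
(e) (exactly one): Xiulan ∈ Legal.
Suppose Kiri ∈ Ops: no assignment then satisfies all the clues, so Kiri ∉ Ops.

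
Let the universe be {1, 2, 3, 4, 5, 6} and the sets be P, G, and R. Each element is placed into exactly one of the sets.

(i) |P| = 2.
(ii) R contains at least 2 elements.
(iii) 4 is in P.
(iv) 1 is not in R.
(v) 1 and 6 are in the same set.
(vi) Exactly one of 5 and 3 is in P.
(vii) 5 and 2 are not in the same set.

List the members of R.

R = {2, 3}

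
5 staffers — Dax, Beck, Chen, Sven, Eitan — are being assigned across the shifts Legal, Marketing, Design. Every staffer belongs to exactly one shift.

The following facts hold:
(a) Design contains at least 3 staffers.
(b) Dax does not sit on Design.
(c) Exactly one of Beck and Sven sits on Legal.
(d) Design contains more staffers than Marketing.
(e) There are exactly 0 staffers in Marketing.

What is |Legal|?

2

From (b): Dax ∉ Design.
(e): Marketing already has 0, so the rest are out.
Only one shift left: Dax ∈ Legal.
Suppose Chen ∈ Legal: no assignment then satisfies all the clues, so Chen ∉ Legal.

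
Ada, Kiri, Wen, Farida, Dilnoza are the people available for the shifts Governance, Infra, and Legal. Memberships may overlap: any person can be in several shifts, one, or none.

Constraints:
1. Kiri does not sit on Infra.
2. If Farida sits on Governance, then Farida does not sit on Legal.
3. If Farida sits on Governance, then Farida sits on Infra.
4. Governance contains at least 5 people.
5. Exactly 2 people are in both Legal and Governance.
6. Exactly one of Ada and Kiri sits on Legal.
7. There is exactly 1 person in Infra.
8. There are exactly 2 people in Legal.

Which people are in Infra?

From (1): Kiri ∉ Infra.
(4): only 5 candidates remain for Governance, so all are in.
(2): Farida ∉ Legal.
(3): Farida ∈ Infra.
(7): Infra already has 1, so the rest are out.

Infra = {Farida}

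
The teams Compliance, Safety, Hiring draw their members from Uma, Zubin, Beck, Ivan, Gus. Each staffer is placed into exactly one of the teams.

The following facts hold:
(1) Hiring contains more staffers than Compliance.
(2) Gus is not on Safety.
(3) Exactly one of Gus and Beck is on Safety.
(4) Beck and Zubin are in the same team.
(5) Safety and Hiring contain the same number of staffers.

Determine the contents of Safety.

Safety = {Beck, Zubin}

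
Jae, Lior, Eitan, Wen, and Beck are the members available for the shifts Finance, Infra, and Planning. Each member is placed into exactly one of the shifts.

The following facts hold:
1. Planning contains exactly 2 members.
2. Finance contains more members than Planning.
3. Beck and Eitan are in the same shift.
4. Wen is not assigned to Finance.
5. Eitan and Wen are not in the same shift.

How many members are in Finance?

3

From (4): Wen ∉ Finance.
Suppose Jae ∈ Infra: no assignment then satisfies all the clues, so Jae ∉ Infra.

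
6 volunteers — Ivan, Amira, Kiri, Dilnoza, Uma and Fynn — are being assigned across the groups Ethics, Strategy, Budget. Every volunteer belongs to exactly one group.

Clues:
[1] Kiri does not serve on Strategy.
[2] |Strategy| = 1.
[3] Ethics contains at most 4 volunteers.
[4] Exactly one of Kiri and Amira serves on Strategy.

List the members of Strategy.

Strategy = {Amira}

From (1): Kiri ∉ Strategy.
(4) (exactly one): Amira ∈ Strategy.
(2): Strategy already has 1, so the rest are out.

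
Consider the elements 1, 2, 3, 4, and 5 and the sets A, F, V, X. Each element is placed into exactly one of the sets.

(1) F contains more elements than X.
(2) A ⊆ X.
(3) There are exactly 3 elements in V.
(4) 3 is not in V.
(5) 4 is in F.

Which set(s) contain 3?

3: F

From (4): 3 ∉ V.
From (5): 4 ∈ F.
(3): only 3 candidates remain for V, so all are in.
Suppose 3 ∈ A: no assignment then satisfies all the clues, so 3 ∉ A.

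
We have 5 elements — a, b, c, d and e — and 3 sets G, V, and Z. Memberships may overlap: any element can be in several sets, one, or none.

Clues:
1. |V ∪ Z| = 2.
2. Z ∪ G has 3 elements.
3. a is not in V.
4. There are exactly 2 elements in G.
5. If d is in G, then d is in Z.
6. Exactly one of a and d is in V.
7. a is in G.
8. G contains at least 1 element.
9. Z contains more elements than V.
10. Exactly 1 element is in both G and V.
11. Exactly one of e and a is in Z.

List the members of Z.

Z = {d, e}

From (3): a ∉ V.
From (7): a ∈ G.
(6) (exactly one): d ∈ V.
Suppose a ∈ Z: no assignment then satisfies all the clues, so a ∉ Z.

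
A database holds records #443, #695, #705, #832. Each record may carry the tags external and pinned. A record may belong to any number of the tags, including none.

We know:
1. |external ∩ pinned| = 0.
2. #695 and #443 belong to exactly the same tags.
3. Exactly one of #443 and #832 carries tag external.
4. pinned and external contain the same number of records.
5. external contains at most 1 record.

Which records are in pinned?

pinned = {#705}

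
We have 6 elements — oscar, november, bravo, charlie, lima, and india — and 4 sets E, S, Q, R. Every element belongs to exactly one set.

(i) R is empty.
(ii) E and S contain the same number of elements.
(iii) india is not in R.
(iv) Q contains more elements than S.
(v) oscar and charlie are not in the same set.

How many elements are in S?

1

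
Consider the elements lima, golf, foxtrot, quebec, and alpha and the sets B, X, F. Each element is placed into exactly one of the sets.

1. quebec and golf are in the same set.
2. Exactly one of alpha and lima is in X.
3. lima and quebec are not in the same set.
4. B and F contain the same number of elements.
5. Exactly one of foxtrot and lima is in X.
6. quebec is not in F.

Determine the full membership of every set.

B = {golf, quebec}; X = {lima}; F = {alpha, foxtrot}

From (6): quebec ∉ F.
(1): golf matches quebec: golf ∉ F.
Suppose lima ∈ B: no assignment then satisfies all the clues, so lima ∉ B.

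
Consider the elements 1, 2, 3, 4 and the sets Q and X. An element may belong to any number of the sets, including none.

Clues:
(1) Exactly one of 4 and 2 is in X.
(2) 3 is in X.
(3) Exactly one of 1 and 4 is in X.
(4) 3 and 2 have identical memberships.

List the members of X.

From (2): 3 ∈ X.
(4): 2 matches 3: 2 ∈ X.
(1) (exactly one): 4 ∉ X.
(3) (exactly one): 1 ∈ X.

X = {1, 2, 3}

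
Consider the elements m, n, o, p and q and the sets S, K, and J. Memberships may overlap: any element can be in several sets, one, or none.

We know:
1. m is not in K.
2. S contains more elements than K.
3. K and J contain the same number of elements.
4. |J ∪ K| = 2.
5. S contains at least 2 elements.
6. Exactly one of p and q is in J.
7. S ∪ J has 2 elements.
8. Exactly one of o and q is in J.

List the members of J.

J = {q}

From (1): m ∉ K.
Suppose m ∈ J: no assignment then satisfies all the clues, so m ∉ J.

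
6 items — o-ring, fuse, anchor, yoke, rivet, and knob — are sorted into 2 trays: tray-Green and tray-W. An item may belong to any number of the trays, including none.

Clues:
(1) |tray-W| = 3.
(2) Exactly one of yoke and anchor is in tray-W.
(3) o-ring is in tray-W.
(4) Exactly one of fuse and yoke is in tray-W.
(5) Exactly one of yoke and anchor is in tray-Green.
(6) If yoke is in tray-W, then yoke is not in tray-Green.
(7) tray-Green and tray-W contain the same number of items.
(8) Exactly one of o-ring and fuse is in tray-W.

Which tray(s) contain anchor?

From (3): o-ring ∈ tray-W.
(8) (exactly one): fuse ∉ tray-W.
(4) (exactly one): yoke ∈ tray-W.
(6): yoke ∉ tray-Green.
(2) (exactly one): anchor ∉ tray-W.
(5) (exactly one): anchor ∈ tray-Green.

anchor: tray-Green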